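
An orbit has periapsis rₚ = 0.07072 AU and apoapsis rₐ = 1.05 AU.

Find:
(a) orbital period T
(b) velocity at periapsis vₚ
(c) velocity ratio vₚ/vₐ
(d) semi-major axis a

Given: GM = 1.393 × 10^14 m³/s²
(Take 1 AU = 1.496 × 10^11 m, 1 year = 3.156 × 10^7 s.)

Convert to SI: rₚ = 0.07072 AU = 1.05797e+10 m; rₐ = 1.05 AU = 1.5708e+11 m.
(a) With a = (rₚ + rₐ)/2 = 8.38299e+10 m, T = 2π √(a³/GM) = 2π √((8.38299e+10)³/1.393e+14) s ≈ 1.292e+10 s
(b) With a = (rₚ + rₐ)/2 = 8.38299e+10 m, vₚ = √(GM (2/rₚ − 1/a)) = √(1.393e+14 · (2/1.05797e+10 − 1/8.38299e+10)) m/s ≈ 157.1 m/s
(c) Conservation of angular momentum (rₚvₚ = rₐvₐ) gives vₚ/vₐ = rₐ/rₚ = 1.5708e+11/1.05797e+10 ≈ 14.85
(d) a = (rₚ + rₐ)/2 = (1.05797e+10 + 1.5708e+11)/2 ≈ 8.383e+10 m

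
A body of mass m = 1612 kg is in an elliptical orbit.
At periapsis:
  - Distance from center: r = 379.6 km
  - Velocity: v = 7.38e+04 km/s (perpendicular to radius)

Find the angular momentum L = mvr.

Convert to SI: r = 379.6 km = 379600 m; v = 7.38e+04 km/s = 7.38e+07 m/s.
Since v is perpendicular to r, L = m · v · r.
L = 1612 · 7.38e+07 · 379600 kg·m²/s ≈ 4.516e+16 kg·m²/s.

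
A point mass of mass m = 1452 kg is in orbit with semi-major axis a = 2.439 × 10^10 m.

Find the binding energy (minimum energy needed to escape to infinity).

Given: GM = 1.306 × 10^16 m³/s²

Total orbital energy is E = −GMm/(2a); binding energy is E_bind = −E = GMm/(2a).
E_bind = 1.306e+16 · 1452 / (2 · 2.439e+10) J ≈ 3.887e+08 J = 388.7 MJ.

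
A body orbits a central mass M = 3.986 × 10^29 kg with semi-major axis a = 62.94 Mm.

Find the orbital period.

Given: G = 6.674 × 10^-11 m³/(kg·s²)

Convert to SI: a = 62.94 Mm = 6.294e+07 m.
GM = G · M = 6.674e-11 · 3.986e+29 = 2.66026e+19 m³/s².
Kepler's third law: T = 2π √(a³ / GM).
Substituting a = 6.294e+07 m and GM = 2.66026e+19 m³/s²:
T = 2π √((6.294e+07)³ / 2.66026e+19) s
T ≈ 608.3 s = 10.14 minutes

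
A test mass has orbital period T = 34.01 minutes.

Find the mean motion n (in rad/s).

Convert to SI: T = 34.01 minutes = 2040.6 s.
n = 2π / T.
n = 2π / 2040.6 s ≈ 0.003079 rad/s.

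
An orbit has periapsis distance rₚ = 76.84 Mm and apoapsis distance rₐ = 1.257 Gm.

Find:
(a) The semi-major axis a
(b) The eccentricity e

Convert to SI: rₚ = 76.84 Mm = 7.684e+07 m; rₐ = 1.257 Gm = 1.257e+09 m.
(a) a = (rₚ + rₐ) / 2 = (7.684e+07 + 1.257e+09) / 2 ≈ 6.669e+08 m = 666.9 Mm.
(b) e = (rₐ − rₚ) / (rₐ + rₚ) = (1.257e+09 − 7.684e+07) / (1.257e+09 + 7.684e+07) ≈ 0.8848.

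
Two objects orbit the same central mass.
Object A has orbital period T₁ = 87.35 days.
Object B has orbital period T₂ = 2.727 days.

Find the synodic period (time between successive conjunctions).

Convert to SI: T₁ = 87.35 days = 7.54704e+06 s; T₂ = 2.727 days = 235613 s.
T_syn = |T₁ · T₂ / (T₁ − T₂)|.
T_syn = |7.54704e+06 · 235613 / (7.54704e+06 − 235613)| s ≈ 2.432e+05 s = 2.815 days.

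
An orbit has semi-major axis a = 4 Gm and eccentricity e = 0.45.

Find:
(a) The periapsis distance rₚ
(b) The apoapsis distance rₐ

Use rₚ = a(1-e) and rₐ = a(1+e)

Convert to SI: a = 4 Gm = 4e+09 m.
(a) rₚ = a(1 − e) = 4e+09 · (1 − 0.45) = 4e+09 · 0.55 ≈ 2.2e+09 m = 2.2 Gm.
(b) rₐ = a(1 + e) = 4e+09 · (1 + 0.45) = 4e+09 · 1.45 ≈ 5.8e+09 m = 5.8 Gm.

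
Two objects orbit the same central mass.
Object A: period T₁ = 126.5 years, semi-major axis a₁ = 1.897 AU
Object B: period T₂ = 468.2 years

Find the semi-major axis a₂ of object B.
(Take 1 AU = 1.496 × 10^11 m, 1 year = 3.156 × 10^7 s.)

Convert to SI: T₁ = 126.5 years = 3.99234e+09 s; a₁ = 1.897 AU = 2.83791e+11 m; T₂ = 468.2 years = 1.47764e+10 s.
Kepler's third law: (T₁/T₂)² = (a₁/a₂)³ ⇒ a₂ = a₁ · (T₂/T₁)^(2/3).
T₂/T₁ = 1.47764e+10 / 3.99234e+09 = 3.70119.
a₂ = 2.83791e+11 · (3.70119)^(2/3) m ≈ 6.79e+11 m = 4.539 AU.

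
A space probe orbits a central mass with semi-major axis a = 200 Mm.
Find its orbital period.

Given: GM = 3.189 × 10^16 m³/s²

Convert to SI: a = 200 Mm = 2e+08 m.
Kepler's third law: T = 2π √(a³ / GM).
Substituting a = 2e+08 m and GM = 3.189e+16 m³/s²:
T = 2π √((2e+08)³ / 3.189e+16) s
T ≈ 9.952e+04 s = 1.152 days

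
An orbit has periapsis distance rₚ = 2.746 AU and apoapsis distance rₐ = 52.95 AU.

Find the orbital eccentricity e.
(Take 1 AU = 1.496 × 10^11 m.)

Convert to SI: rₚ = 2.746 AU = 4.10802e+11 m; rₐ = 52.95 AU = 7.92132e+12 m.
e = (rₐ − rₚ) / (rₐ + rₚ).
e = (7.92132e+12 − 4.10802e+11) / (7.92132e+12 + 4.10802e+11) = 7.51052e+12 / 8.33212e+12 ≈ 0.9014.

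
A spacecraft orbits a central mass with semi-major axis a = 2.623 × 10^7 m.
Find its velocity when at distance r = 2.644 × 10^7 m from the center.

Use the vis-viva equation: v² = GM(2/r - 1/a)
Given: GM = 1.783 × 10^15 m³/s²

Vis-viva: v = √(GM · (2/r − 1/a)).
2/r − 1/a = 2/2.644e+07 − 1/2.623e+07 = 3.75187e-08 m⁻¹.
v = √(1.783e+15 · 3.75187e-08) m/s ≈ 8179 m/s = 8.179 km/s.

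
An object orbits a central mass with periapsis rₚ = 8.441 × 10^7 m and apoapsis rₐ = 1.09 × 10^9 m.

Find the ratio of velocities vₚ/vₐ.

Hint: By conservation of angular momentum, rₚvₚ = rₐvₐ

Conservation of angular momentum gives rₚvₚ = rₐvₐ, so vₚ/vₐ = rₐ/rₚ.
vₚ/vₐ = 1.09e+09 / 8.441e+07 ≈ 12.91.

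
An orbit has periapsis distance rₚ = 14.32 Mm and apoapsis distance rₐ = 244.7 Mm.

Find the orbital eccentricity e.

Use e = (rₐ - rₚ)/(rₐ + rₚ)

Convert to SI: rₚ = 14.32 Mm = 1.432e+07 m; rₐ = 244.7 Mm = 2.447e+08 m.
e = (rₐ − rₚ) / (rₐ + rₚ).
e = (2.447e+08 − 1.432e+07) / (2.447e+08 + 1.432e+07) = 2.3038e+08 / 2.5902e+08 ≈ 0.8894.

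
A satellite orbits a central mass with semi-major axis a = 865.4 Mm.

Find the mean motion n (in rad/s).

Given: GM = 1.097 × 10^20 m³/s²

Convert to SI: a = 865.4 Mm = 8.654e+08 m.
n = √(GM / a³).
n = √(1.097e+20 / (8.654e+08)³) rad/s ≈ 0.0004114 rad/s.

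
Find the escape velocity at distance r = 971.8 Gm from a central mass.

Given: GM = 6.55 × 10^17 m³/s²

Convert to SI: r = 971.8 Gm = 9.718e+11 m.
Escape velocity comes from setting total energy to zero: ½v² − GM/r = 0 ⇒ v_esc = √(2GM / r).
v_esc = √(2 · 6.55e+17 / 9.718e+11) m/s ≈ 1161 m/s = 1.161 km/s.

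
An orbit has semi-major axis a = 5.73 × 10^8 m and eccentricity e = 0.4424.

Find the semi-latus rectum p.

p = a (1 − e²).
p = 5.73e+08 · (1 − (0.4424)²) = 5.73e+08 · 0.804282 ≈ 4.609e+08 m = 4.609 × 10^8 m.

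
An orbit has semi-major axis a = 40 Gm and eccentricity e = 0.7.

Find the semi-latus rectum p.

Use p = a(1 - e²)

Convert to SI: a = 40 Gm = 4e+10 m.
p = a (1 − e²).
p = 4e+10 · (1 − (0.7)²) = 4e+10 · 0.51 ≈ 2.04e+10 m = 20.4 Gm.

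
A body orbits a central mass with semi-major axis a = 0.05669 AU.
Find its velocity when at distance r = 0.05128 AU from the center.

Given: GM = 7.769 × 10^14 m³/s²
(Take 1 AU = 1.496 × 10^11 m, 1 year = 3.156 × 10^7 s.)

Convert to SI: a = 0.05669 AU = 8.48082e+09 m; r = 0.05128 AU = 7.67149e+09 m.
Vis-viva: v = √(GM · (2/r − 1/a)).
2/r − 1/a = 2/7.67149e+09 − 1/8.48082e+09 = 1.42793e-10 m⁻¹.
v = √(7.769e+14 · 1.42793e-10) m/s ≈ 333.1 m/s = 0.07027 AU/year.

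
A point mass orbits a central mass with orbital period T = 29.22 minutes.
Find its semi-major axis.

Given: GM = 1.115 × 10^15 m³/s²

Convert to SI: T = 29.22 minutes = 1753.2 s.
Invert Kepler's third law: a = (GM · T² / (4π²))^(1/3).
Substituting T = 1753.2 s and GM = 1.115e+15 m³/s²:
a = (1.115e+15 · (1753.2)² / (4π²))^(1/3) m
a ≈ 4.428e+06 m = 4.428 Mm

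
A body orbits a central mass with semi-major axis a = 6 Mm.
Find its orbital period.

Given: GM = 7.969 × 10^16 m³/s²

Convert to SI: a = 6 Mm = 6e+06 m.
Kepler's third law: T = 2π √(a³ / GM).
Substituting a = 6e+06 m and GM = 7.969e+16 m³/s²:
T = 2π √((6e+06)³ / 7.969e+16) s
T ≈ 327.1 s = 5.452 minutes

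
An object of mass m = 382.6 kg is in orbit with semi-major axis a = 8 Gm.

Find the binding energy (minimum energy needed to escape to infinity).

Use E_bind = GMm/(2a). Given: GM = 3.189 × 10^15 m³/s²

Convert to SI: a = 8 Gm = 8e+09 m.
Total orbital energy is E = −GMm/(2a); binding energy is E_bind = −E = GMm/(2a).
E_bind = 3.189e+15 · 382.6 / (2 · 8e+09) J ≈ 7.626e+07 J = 76.26 MJ.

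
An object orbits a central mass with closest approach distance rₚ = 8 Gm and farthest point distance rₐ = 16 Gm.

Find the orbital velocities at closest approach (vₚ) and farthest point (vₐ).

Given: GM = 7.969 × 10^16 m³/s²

Convert to SI: rₚ = 8 Gm = 8e+09 m; rₐ = 16 Gm = 1.6e+10 m.
Use the vis-viva equation v² = GM(2/r − 1/a) with a = (rₚ + rₐ)/2 = (8e+09 + 1.6e+10)/2 = 1.2e+10 m.
vₚ = √(GM · (2/rₚ − 1/a)) = √(7.969e+16 · (2/8e+09 − 1/1.2e+10)) m/s ≈ 3644 m/s = 3.644 km/s.
vₐ = √(GM · (2/rₐ − 1/a)) = √(7.969e+16 · (2/1.6e+10 − 1/1.2e+10)) m/s ≈ 1822 m/s = 1.822 km/s.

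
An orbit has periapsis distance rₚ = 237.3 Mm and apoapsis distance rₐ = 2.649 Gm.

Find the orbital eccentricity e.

Convert to SI: rₚ = 237.3 Mm = 2.373e+08 m; rₐ = 2.649 Gm = 2.649e+09 m.
e = (rₐ − rₚ) / (rₐ + rₚ).
e = (2.649e+09 − 2.373e+08) / (2.649e+09 + 2.373e+08) = 2.4117e+09 / 2.8863e+09 ≈ 0.8356.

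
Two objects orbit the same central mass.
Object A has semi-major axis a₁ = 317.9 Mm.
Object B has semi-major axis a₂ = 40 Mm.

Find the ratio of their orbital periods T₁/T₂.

Convert to SI: a₁ = 317.9 Mm = 3.179e+08 m; a₂ = 40 Mm = 4e+07 m.
From Kepler's third law, (T₁/T₂)² = (a₁/a₂)³, so T₁/T₂ = (a₁/a₂)^(3/2).
a₁/a₂ = 3.179e+08 / 4e+07 = 7.9475.
T₁/T₂ = (7.9475)^(3/2) ≈ 22.41.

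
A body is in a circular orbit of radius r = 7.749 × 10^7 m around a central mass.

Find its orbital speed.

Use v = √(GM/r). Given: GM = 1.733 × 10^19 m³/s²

For a circular orbit, gravity supplies the centripetal force, so v = √(GM / r).
v = √(1.733e+19 / 7.749e+07) m/s ≈ 4.729e+05 m/s = 472.9 km/s.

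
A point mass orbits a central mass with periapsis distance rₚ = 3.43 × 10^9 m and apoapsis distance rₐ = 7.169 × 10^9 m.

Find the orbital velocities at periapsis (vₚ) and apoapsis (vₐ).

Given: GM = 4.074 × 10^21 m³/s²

Use the vis-viva equation v² = GM(2/r − 1/a) with a = (rₚ + rₐ)/2 = (3.43e+09 + 7.169e+09)/2 = 5.2995e+09 m.
vₚ = √(GM · (2/rₚ − 1/a)) = √(4.074e+21 · (2/3.43e+09 − 1/5.2995e+09)) m/s ≈ 1.268e+06 m/s = 1268 km/s.
vₐ = √(GM · (2/rₐ − 1/a)) = √(4.074e+21 · (2/7.169e+09 − 1/5.2995e+09)) m/s ≈ 6.065e+05 m/s = 606.5 km/s.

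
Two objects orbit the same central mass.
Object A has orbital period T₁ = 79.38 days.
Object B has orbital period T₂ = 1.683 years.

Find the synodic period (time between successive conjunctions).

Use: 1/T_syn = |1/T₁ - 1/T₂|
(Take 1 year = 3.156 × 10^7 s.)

Convert to SI: T₁ = 79.38 days = 6.85843e+06 s; T₂ = 1.683 years = 5.31155e+07 s.
T_syn = |T₁ · T₂ / (T₁ − T₂)|.
T_syn = |6.85843e+06 · 5.31155e+07 / (6.85843e+06 − 5.31155e+07)| s ≈ 7.875e+06 s = 91.15 days.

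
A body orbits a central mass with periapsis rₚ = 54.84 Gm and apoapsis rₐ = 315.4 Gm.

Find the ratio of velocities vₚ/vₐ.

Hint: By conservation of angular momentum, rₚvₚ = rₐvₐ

Convert to SI: rₚ = 54.84 Gm = 5.484e+10 m; rₐ = 315.4 Gm = 3.154e+11 m.
Conservation of angular momentum gives rₚvₚ = rₐvₐ, so vₚ/vₐ = rₐ/rₚ.
vₚ/vₐ = 3.154e+11 / 5.484e+10 ≈ 5.751.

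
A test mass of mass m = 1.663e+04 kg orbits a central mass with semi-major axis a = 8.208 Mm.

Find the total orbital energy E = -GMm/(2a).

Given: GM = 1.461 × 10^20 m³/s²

Convert to SI: a = 8.208 Mm = 8.208e+06 m.
E = −GMm / (2a).
E = −1.461e+20 · 1.663e+04 / (2 · 8.208e+06) J ≈ -1.48e+17 J = -148 PJ.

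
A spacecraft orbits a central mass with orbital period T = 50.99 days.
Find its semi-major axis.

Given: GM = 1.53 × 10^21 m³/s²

Convert to SI: T = 50.99 days = 4.40554e+06 s.
Invert Kepler's third law: a = (GM · T² / (4π²))^(1/3).
Substituting T = 4.40554e+06 s and GM = 1.53e+21 m³/s²:
a = (1.53e+21 · (4.40554e+06)² / (4π²))^(1/3) m
a ≈ 9.094e+10 m = 9.094 × 10^10 m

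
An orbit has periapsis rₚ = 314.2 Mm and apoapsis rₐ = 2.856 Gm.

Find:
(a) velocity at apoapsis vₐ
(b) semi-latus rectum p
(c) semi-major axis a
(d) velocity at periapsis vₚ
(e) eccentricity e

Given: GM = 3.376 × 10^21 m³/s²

Convert to SI: rₚ = 314.2 Mm = 3.142e+08 m; rₐ = 2.856 Gm = 2.856e+09 m.
(a) With a = (rₚ + rₐ)/2 = 1.5851e+09 m, vₐ = √(GM (2/rₐ − 1/a)) = √(3.376e+21 · (2/2.856e+09 − 1/1.5851e+09)) m/s ≈ 4.841e+05 m/s
(b) From a = (rₚ + rₐ)/2 = 1.5851e+09 m and e = (rₐ − rₚ)/(rₐ + rₚ) = 0.801779, p = a(1 − e²) = 1.5851e+09 · (1 − (0.801779)²) ≈ 5.661e+08 m
(c) a = (rₚ + rₐ)/2 = (3.142e+08 + 2.856e+09)/2 ≈ 1.585e+09 m
(d) With a = (rₚ + rₐ)/2 = 1.5851e+09 m, vₚ = √(GM (2/rₚ − 1/a)) = √(3.376e+21 · (2/3.142e+08 − 1/1.5851e+09)) m/s ≈ 4.4e+06 m/s
(e) e = (rₐ − rₚ)/(rₐ + rₚ) = (2.856e+09 − 3.142e+08)/(2.856e+09 + 3.142e+08) ≈ 0.8018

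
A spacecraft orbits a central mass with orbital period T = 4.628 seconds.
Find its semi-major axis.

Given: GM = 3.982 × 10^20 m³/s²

Invert Kepler's third law: a = (GM · T² / (4π²))^(1/3).
Substituting T = 4.628 s and GM = 3.982e+20 m³/s²:
a = (3.982e+20 · (4.628)² / (4π²))^(1/3) m
a ≈ 6e+06 m = 6 Mm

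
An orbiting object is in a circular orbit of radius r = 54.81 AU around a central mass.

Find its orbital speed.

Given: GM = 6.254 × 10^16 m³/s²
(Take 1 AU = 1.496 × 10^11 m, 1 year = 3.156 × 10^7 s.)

Convert to SI: r = 54.81 AU = 8.19958e+12 m.
For a circular orbit, gravity supplies the centripetal force, so v = √(GM / r).
v = √(6.254e+16 / 8.19958e+12) m/s ≈ 87.33 m/s = 0.01842 AU/year.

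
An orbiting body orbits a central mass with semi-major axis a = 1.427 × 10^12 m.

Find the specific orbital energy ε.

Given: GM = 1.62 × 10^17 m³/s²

ε = −GM / (2a).
ε = −1.62e+17 / (2 · 1.427e+12) J/kg ≈ -5.676e+04 J/kg = -56.76 kJ/kg.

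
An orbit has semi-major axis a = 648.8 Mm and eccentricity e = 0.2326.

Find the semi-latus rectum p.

Convert to SI: a = 648.8 Mm = 6.488e+08 m.
p = a (1 − e²).
p = 6.488e+08 · (1 − (0.2326)²) = 6.488e+08 · 0.945897 ≈ 6.137e+08 m = 613.7 Mm.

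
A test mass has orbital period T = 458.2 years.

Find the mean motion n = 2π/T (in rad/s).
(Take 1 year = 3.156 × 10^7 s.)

Convert to SI: T = 458.2 years = 1.44608e+10 s.
n = 2π / T.
n = 2π / 1.44608e+10 s ≈ 4.345e-10 rad/s.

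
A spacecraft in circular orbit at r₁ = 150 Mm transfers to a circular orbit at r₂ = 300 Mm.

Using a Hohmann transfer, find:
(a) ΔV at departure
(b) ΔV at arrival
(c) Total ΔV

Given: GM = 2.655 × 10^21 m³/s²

Convert to SI: r₁ = 150 Mm = 1.5e+08 m; r₂ = 300 Mm = 3e+08 m.
Transfer semi-major axis: a_t = (r₁ + r₂)/2 = (1.5e+08 + 3e+08)/2 = 2.25e+08 m.
Circular speeds: v₁ = √(GM/r₁) = 4.20714e+06 m/s, v₂ = √(GM/r₂) = 2.97489e+06 m/s.
Transfer speeds (vis-viva v² = GM(2/r − 1/a_t)): v₁ᵗ = 4.85798e+06 m/s, v₂ᵗ = 2.42899e+06 m/s.
(a) ΔV₁ = |v₁ᵗ − v₁| ≈ 6.508e+05 m/s = 650.8 km/s.
(b) ΔV₂ = |v₂ − v₂ᵗ| ≈ 5.459e+05 m/s = 545.9 km/s.
(c) ΔV_total = ΔV₁ + ΔV₂ ≈ 1.197e+06 m/s = 1197 km/s.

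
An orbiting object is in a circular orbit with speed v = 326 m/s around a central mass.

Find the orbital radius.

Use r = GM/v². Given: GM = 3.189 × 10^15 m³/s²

For a circular orbit, v² = GM / r, so r = GM / v².
r = 3.189e+15 / (326)² m ≈ 3.001e+10 m = 30.01 Gm.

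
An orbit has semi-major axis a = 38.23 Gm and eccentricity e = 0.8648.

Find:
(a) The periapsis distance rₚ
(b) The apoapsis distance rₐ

Convert to SI: a = 38.23 Gm = 3.823e+10 m.
(a) rₚ = a(1 − e) = 3.823e+10 · (1 − 0.8648) = 3.823e+10 · 0.1352 ≈ 5.169e+09 m = 5.169 Gm.
(b) rₐ = a(1 + e) = 3.823e+10 · (1 + 0.8648) = 3.823e+10 · 1.8648 ≈ 7.129e+10 m = 71.29 Gm.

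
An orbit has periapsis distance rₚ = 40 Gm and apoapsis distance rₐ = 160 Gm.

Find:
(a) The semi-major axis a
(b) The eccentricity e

Convert to SI: rₚ = 40 Gm = 4e+10 m; rₐ = 160 Gm = 1.6e+11 m.
(a) a = (rₚ + rₐ) / 2 = (4e+10 + 1.6e+11) / 2 ≈ 1e+11 m = 100 Gm.
(b) e = (rₐ − rₚ) / (rₐ + rₚ) = (1.6e+11 − 4e+10) / (1.6e+11 + 4e+10) ≈ 0.6.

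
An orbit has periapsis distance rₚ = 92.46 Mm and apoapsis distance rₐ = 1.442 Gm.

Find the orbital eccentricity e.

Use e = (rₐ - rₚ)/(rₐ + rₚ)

Convert to SI: rₚ = 92.46 Mm = 9.246e+07 m; rₐ = 1.442 Gm = 1.442e+09 m.
e = (rₐ − rₚ) / (rₐ + rₚ).
e = (1.442e+09 − 9.246e+07) / (1.442e+09 + 9.246e+07) = 1.34954e+09 / 1.53446e+09 ≈ 0.8795.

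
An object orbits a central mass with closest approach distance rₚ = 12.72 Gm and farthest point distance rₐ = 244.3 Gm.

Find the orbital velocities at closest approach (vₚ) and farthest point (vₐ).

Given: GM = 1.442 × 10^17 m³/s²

Convert to SI: rₚ = 12.72 Gm = 1.272e+10 m; rₐ = 244.3 Gm = 2.443e+11 m.
Use the vis-viva equation v² = GM(2/r − 1/a) with a = (rₚ + rₐ)/2 = (1.272e+10 + 2.443e+11)/2 = 1.2851e+11 m.
vₚ = √(GM · (2/rₚ − 1/a)) = √(1.442e+17 · (2/1.272e+10 − 1/1.2851e+11)) m/s ≈ 4642 m/s = 4.642 km/s.
vₐ = √(GM · (2/rₐ − 1/a)) = √(1.442e+17 · (2/2.443e+11 − 1/1.2851e+11)) m/s ≈ 241.7 m/s = 241.7 m/s.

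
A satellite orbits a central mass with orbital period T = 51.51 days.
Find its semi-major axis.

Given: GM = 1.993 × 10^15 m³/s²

Convert to SI: T = 51.51 days = 4.45046e+06 s.
Invert Kepler's third law: a = (GM · T² / (4π²))^(1/3).
Substituting T = 4.45046e+06 s and GM = 1.993e+15 m³/s²:
a = (1.993e+15 · (4.45046e+06)² / (4π²))^(1/3) m
a ≈ 1e+09 m = 1000 Mm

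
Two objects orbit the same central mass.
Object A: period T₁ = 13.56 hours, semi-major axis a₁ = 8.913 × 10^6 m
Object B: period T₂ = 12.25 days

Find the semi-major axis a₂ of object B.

Convert to SI: T₁ = 13.56 hours = 48816 s; T₂ = 12.25 days = 1.0584e+06 s.
Kepler's third law: (T₁/T₂)² = (a₁/a₂)³ ⇒ a₂ = a₁ · (T₂/T₁)^(2/3).
T₂/T₁ = 1.0584e+06 / 48816 = 21.6814.
a₂ = 8.913e+06 · (21.6814)^(2/3) m ≈ 6.93e+07 m = 6.93 × 10^7 m.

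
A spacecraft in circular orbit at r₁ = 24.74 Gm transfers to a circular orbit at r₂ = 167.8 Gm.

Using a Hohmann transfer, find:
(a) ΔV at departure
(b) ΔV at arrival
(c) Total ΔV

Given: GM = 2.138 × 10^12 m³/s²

Convert to SI: r₁ = 24.74 Gm = 2.474e+10 m; r₂ = 167.8 Gm = 1.678e+11 m.
Transfer semi-major axis: a_t = (r₁ + r₂)/2 = (2.474e+10 + 1.678e+11)/2 = 9.627e+10 m.
Circular speeds: v₁ = √(GM/r₁) = 9.29617 m/s, v₂ = √(GM/r₂) = 3.5695 m/s.
Transfer speeds (vis-viva v² = GM(2/r − 1/a_t)): v₁ᵗ = 12.2731 m/s, v₂ᵗ = 1.80952 m/s.
(a) ΔV₁ = |v₁ᵗ − v₁| ≈ 2.977 m/s = 2.977 m/s.
(b) ΔV₂ = |v₂ − v₂ᵗ| ≈ 1.76 m/s = 1.76 m/s.
(c) ΔV_total = ΔV₁ + ΔV₂ ≈ 4.737 m/s = 4.737 m/s.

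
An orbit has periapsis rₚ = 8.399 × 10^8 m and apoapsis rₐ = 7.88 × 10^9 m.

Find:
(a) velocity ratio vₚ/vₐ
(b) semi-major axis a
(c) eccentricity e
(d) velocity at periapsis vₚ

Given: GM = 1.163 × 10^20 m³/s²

(a) Conservation of angular momentum (rₚvₚ = rₐvₐ) gives vₚ/vₐ = rₐ/rₚ = 7.88e+09/8.399e+08 ≈ 9.382
(b) a = (rₚ + rₐ)/2 = (8.399e+08 + 7.88e+09)/2 ≈ 4.36e+09 m
(c) e = (rₐ − rₚ)/(rₐ + rₚ) = (7.88e+09 − 8.399e+08)/(7.88e+09 + 8.399e+08) ≈ 0.8074
(d) With a = (rₚ + rₐ)/2 = 4.35995e+09 m, vₚ = √(GM (2/rₚ − 1/a)) = √(1.163e+20 · (2/8.399e+08 − 1/4.35995e+09)) m/s ≈ 5.003e+05 m/s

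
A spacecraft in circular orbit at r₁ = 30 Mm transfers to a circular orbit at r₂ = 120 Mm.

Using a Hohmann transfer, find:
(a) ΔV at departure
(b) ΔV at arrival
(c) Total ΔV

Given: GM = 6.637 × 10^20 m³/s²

Convert to SI: r₁ = 30 Mm = 3e+07 m; r₂ = 120 Mm = 1.2e+08 m.
Transfer semi-major axis: a_t = (r₁ + r₂)/2 = (3e+07 + 1.2e+08)/2 = 7.5e+07 m.
Circular speeds: v₁ = √(GM/r₁) = 4.70354e+06 m/s, v₂ = √(GM/r₂) = 2.35177e+06 m/s.
Transfer speeds (vis-viva v² = GM(2/r − 1/a_t)): v₁ᵗ = 5.94957e+06 m/s, v₂ᵗ = 1.48739e+06 m/s.
(a) ΔV₁ = |v₁ᵗ − v₁| ≈ 1.246e+06 m/s = 1246 km/s.
(b) ΔV₂ = |v₂ − v₂ᵗ| ≈ 8.644e+05 m/s = 864.4 km/s.
(c) ΔV_total = ΔV₁ + ΔV₂ ≈ 2.11e+06 m/s = 2110 km/s.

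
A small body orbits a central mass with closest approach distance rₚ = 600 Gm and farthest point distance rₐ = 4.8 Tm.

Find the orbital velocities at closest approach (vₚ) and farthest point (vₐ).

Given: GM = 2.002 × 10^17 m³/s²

Convert to SI: rₚ = 600 Gm = 6e+11 m; rₐ = 4.8 Tm = 4.8e+12 m.
Use the vis-viva equation v² = GM(2/r − 1/a) with a = (rₚ + rₐ)/2 = (6e+11 + 4.8e+12)/2 = 2.7e+12 m.
vₚ = √(GM · (2/rₚ − 1/a)) = √(2.002e+17 · (2/6e+11 − 1/2.7e+12)) m/s ≈ 770.2 m/s = 770.2 m/s.
vₐ = √(GM · (2/rₐ − 1/a)) = √(2.002e+17 · (2/4.8e+12 − 1/2.7e+12)) m/s ≈ 96.27 m/s = 96.27 m/s.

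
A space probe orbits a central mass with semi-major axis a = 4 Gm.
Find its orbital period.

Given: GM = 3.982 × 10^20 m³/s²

Convert to SI: a = 4 Gm = 4e+09 m.
Kepler's third law: T = 2π √(a³ / GM).
Substituting a = 4e+09 m and GM = 3.982e+20 m³/s²:
T = 2π √((4e+09)³ / 3.982e+20) s
T ≈ 7.966e+04 s = 22.13 hours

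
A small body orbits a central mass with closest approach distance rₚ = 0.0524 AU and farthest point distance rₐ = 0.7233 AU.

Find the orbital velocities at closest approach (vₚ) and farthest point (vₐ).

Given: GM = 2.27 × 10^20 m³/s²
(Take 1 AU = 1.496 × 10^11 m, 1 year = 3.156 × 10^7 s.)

Convert to SI: rₚ = 0.0524 AU = 7.83904e+09 m; rₐ = 0.7233 AU = 1.08206e+11 m.
Use the vis-viva equation v² = GM(2/r − 1/a) with a = (rₚ + rₐ)/2 = (7.83904e+09 + 1.08206e+11)/2 = 5.80224e+10 m.
vₚ = √(GM · (2/rₚ − 1/a)) = √(2.27e+20 · (2/7.83904e+09 − 1/5.80224e+10)) m/s ≈ 2.324e+05 m/s = 49.02 AU/year.
vₐ = √(GM · (2/rₐ − 1/a)) = √(2.27e+20 · (2/1.08206e+11 − 1/5.80224e+10)) m/s ≈ 1.684e+04 m/s = 3.552 AU/year.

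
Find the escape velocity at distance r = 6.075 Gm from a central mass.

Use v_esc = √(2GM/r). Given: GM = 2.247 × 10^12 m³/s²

Convert to SI: r = 6.075 Gm = 6.075e+09 m.
Escape velocity comes from setting total energy to zero: ½v² − GM/r = 0 ⇒ v_esc = √(2GM / r).
v_esc = √(2 · 2.247e+12 / 6.075e+09) m/s ≈ 27.2 m/s = 27.2 m/s.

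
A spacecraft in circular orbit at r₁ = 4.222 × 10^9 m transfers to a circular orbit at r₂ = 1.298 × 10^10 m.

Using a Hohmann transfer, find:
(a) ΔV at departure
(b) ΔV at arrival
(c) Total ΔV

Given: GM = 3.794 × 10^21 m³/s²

Transfer semi-major axis: a_t = (r₁ + r₂)/2 = (4.222e+09 + 1.298e+10)/2 = 8.601e+09 m.
Circular speeds: v₁ = √(GM/r₁) = 947959 m/s, v₂ = √(GM/r₂) = 540644 m/s.
Transfer speeds (vis-viva v² = GM(2/r − 1/a_t)): v₁ᵗ = 1.16453e+06 m/s, v₂ᵗ = 378788 m/s.
(a) ΔV₁ = |v₁ᵗ − v₁| ≈ 2.166e+05 m/s = 216.6 km/s.
(b) ΔV₂ = |v₂ − v₂ᵗ| ≈ 1.619e+05 m/s = 161.9 km/s.
(c) ΔV_total = ΔV₁ + ΔV₂ ≈ 3.784e+05 m/s = 378.4 km/s.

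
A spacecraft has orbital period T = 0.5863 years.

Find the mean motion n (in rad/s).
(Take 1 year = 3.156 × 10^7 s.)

Convert to SI: T = 0.5863 years = 1.85036e+07 s.
n = 2π / T.
n = 2π / 1.85036e+07 s ≈ 3.396e-07 rad/s.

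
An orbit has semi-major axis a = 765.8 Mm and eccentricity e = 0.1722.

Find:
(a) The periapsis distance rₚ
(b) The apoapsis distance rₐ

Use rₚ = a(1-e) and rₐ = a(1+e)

Convert to SI: a = 765.8 Mm = 7.658e+08 m.
(a) rₚ = a(1 − e) = 7.658e+08 · (1 − 0.1722) = 7.658e+08 · 0.8278 ≈ 6.339e+08 m = 633.9 Mm.
(b) rₐ = a(1 + e) = 7.658e+08 · (1 + 0.1722) = 7.658e+08 · 1.1722 ≈ 8.977e+08 m = 897.7 Mm.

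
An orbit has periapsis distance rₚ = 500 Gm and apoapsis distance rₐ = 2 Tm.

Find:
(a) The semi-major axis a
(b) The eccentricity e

Convert to SI: rₚ = 500 Gm = 5e+11 m; rₐ = 2 Tm = 2e+12 m.
(a) a = (rₚ + rₐ) / 2 = (5e+11 + 2e+12) / 2 ≈ 1.25e+12 m = 1.25 Tm.
(b) e = (rₐ − rₚ) / (rₐ + rₚ) = (2e+12 − 5e+11) / (2e+12 + 5e+11) ≈ 0.6.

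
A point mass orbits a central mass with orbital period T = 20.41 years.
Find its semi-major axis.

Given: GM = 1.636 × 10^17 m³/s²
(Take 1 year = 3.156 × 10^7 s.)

Convert to SI: T = 20.41 years = 6.4414e+08 s.
Invert Kepler's third law: a = (GM · T² / (4π²))^(1/3).
Substituting T = 6.4414e+08 s and GM = 1.636e+17 m³/s²:
a = (1.636e+17 · (6.4414e+08)² / (4π²))^(1/3) m
a ≈ 1.198e+11 m = 119.8 Gm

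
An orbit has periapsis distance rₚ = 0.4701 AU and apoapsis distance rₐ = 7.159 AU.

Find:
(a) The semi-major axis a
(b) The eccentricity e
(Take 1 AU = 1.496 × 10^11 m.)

Convert to SI: rₚ = 0.4701 AU = 7.0327e+10 m; rₐ = 7.159 AU = 1.07099e+12 m.
(a) a = (rₚ + rₐ) / 2 = (7.0327e+10 + 1.07099e+12) / 2 ≈ 5.707e+11 m = 3.815 AU.
(b) e = (rₐ − rₚ) / (rₐ + rₚ) = (1.07099e+12 − 7.0327e+10) / (1.07099e+12 + 7.0327e+10) ≈ 0.8768.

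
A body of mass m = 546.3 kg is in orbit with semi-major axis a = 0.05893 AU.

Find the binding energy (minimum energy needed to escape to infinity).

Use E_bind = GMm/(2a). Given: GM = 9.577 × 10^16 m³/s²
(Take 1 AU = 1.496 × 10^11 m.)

Convert to SI: a = 0.05893 AU = 8.81593e+09 m.
Total orbital energy is E = −GMm/(2a); binding energy is E_bind = −E = GMm/(2a).
E_bind = 9.577e+16 · 546.3 / (2 · 8.81593e+09) J ≈ 2.967e+09 J = 2.967 GJ.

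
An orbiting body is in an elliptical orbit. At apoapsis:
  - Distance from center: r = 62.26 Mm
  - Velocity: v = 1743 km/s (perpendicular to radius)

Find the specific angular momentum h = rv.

Convert to SI: r = 62.26 Mm = 6.226e+07 m; v = 1743 km/s = 1.743e+06 m/s.
With v perpendicular to r, h = r · v.
h = 6.226e+07 · 1.743e+06 m²/s ≈ 1.085e+14 m²/s.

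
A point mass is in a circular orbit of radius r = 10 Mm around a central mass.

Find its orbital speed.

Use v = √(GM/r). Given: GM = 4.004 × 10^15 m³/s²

Convert to SI: r = 10 Mm = 1e+07 m.
For a circular orbit, gravity supplies the centripetal force, so v = √(GM / r).
v = √(4.004e+15 / 1e+07) m/s ≈ 2.001e+04 m/s = 20.01 km/s.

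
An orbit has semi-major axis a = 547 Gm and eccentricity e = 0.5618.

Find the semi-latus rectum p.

Convert to SI: a = 547 Gm = 5.47e+11 m.
p = a (1 − e²).
p = 5.47e+11 · (1 − (0.5618)²) = 5.47e+11 · 0.684381 ≈ 3.744e+11 m = 374.4 Gm.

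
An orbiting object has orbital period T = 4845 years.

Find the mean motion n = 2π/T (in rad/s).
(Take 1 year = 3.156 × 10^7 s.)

Convert to SI: T = 4845 years = 1.52908e+11 s.
n = 2π / T.
n = 2π / 1.52908e+11 s ≈ 4.109e-11 rad/s.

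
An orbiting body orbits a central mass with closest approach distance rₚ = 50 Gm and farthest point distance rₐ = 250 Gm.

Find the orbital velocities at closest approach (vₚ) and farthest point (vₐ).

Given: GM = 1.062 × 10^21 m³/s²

Convert to SI: rₚ = 50 Gm = 5e+10 m; rₐ = 250 Gm = 2.5e+11 m.
Use the vis-viva equation v² = GM(2/r − 1/a) with a = (rₚ + rₐ)/2 = (5e+10 + 2.5e+11)/2 = 1.5e+11 m.
vₚ = √(GM · (2/rₚ − 1/a)) = √(1.062e+21 · (2/5e+10 − 1/1.5e+11)) m/s ≈ 1.881e+05 m/s = 188.1 km/s.
vₐ = √(GM · (2/rₐ − 1/a)) = √(1.062e+21 · (2/2.5e+11 − 1/1.5e+11)) m/s ≈ 3.763e+04 m/s = 37.63 km/s.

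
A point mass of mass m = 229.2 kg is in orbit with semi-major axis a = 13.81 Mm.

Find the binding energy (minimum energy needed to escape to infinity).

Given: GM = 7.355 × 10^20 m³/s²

Convert to SI: a = 13.81 Mm = 1.381e+07 m.
Total orbital energy is E = −GMm/(2a); binding energy is E_bind = −E = GMm/(2a).
E_bind = 7.355e+20 · 229.2 / (2 · 1.381e+07) J ≈ 6.103e+15 J = 6.103 PJ.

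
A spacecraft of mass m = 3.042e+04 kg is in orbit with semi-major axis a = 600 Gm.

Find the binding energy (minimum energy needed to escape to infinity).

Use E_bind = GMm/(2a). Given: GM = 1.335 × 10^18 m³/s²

Convert to SI: a = 600 Gm = 6e+11 m.
Total orbital energy is E = −GMm/(2a); binding energy is E_bind = −E = GMm/(2a).
E_bind = 1.335e+18 · 3.042e+04 / (2 · 6e+11) J ≈ 3.384e+10 J = 33.84 GJ.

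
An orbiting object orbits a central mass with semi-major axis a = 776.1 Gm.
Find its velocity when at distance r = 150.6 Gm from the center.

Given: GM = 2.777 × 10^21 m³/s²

Convert to SI: a = 776.1 Gm = 7.761e+11 m; r = 150.6 Gm = 1.506e+11 m.
Vis-viva: v = √(GM · (2/r − 1/a)).
2/r − 1/a = 2/1.506e+11 − 1/7.761e+11 = 1.19917e-11 m⁻¹.
v = √(2.777e+21 · 1.19917e-11) m/s ≈ 1.825e+05 m/s = 182.5 km/s.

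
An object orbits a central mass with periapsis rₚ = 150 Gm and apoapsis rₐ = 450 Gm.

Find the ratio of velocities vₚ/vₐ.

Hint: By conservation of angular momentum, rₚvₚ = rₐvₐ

Convert to SI: rₚ = 150 Gm = 1.5e+11 m; rₐ = 450 Gm = 4.5e+11 m.
Conservation of angular momentum gives rₚvₚ = rₐvₐ, so vₚ/vₐ = rₐ/rₚ.
vₚ/vₐ = 4.5e+11 / 1.5e+11 ≈ 3.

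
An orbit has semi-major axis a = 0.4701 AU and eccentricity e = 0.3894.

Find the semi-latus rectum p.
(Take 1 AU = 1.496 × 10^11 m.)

Convert to SI: a = 0.4701 AU = 7.0327e+10 m.
p = a (1 − e²).
p = 7.0327e+10 · (1 − (0.3894)²) = 7.0327e+10 · 0.848368 ≈ 5.966e+10 m = 0.3988 AU.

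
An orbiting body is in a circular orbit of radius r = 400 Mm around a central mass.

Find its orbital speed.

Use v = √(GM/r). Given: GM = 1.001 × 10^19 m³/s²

Convert to SI: r = 400 Mm = 4e+08 m.
For a circular orbit, gravity supplies the centripetal force, so v = √(GM / r).
v = √(1.001e+19 / 4e+08) m/s ≈ 1.582e+05 m/s = 158.2 km/s.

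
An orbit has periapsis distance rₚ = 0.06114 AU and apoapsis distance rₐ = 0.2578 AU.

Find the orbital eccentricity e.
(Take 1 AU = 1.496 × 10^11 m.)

Convert to SI: rₚ = 0.06114 AU = 9.14654e+09 m; rₐ = 0.2578 AU = 3.85669e+10 m.
e = (rₐ − rₚ) / (rₐ + rₚ).
e = (3.85669e+10 − 9.14654e+09) / (3.85669e+10 + 9.14654e+09) = 2.94203e+10 / 4.77134e+10 ≈ 0.6166.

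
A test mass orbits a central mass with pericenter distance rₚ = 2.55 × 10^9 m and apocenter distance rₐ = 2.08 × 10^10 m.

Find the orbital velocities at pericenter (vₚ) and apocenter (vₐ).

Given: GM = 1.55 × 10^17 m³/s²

Use the vis-viva equation v² = GM(2/r − 1/a) with a = (rₚ + rₐ)/2 = (2.55e+09 + 2.08e+10)/2 = 1.1675e+10 m.
vₚ = √(GM · (2/rₚ − 1/a)) = √(1.55e+17 · (2/2.55e+09 − 1/1.1675e+10)) m/s ≈ 1.041e+04 m/s = 10.41 km/s.
vₐ = √(GM · (2/rₐ − 1/a)) = √(1.55e+17 · (2/2.08e+10 − 1/1.1675e+10)) m/s ≈ 1276 m/s = 1.276 km/s.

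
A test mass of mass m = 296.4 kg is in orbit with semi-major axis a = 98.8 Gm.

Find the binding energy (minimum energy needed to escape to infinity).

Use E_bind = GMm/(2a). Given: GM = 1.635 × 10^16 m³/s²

Convert to SI: a = 98.8 Gm = 9.88e+10 m.
Total orbital energy is E = −GMm/(2a); binding energy is E_bind = −E = GMm/(2a).
E_bind = 1.635e+16 · 296.4 / (2 · 9.88e+10) J ≈ 2.452e+07 J = 24.52 MJ.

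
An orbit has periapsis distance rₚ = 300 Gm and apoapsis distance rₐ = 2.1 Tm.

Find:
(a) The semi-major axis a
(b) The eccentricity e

Convert to SI: rₚ = 300 Gm = 3e+11 m; rₐ = 2.1 Tm = 2.1e+12 m.
(a) a = (rₚ + rₐ) / 2 = (3e+11 + 2.1e+12) / 2 ≈ 1.2e+12 m = 1.2 Tm.
(b) e = (rₐ − rₚ) / (rₐ + rₚ) = (2.1e+12 − 3e+11) / (2.1e+12 + 3e+11) ≈ 0.75.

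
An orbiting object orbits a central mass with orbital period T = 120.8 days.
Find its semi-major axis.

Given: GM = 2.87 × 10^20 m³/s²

Convert to SI: T = 120.8 days = 1.04371e+07 s.
Invert Kepler's third law: a = (GM · T² / (4π²))^(1/3).
Substituting T = 1.04371e+07 s and GM = 2.87e+20 m³/s²:
a = (2.87e+20 · (1.04371e+07)² / (4π²))^(1/3) m
a ≈ 9.252e+10 m = 92.52 Gm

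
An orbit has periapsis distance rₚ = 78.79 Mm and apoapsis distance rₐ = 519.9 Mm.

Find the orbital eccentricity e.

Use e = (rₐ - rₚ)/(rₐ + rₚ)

Convert to SI: rₚ = 78.79 Mm = 7.879e+07 m; rₐ = 519.9 Mm = 5.199e+08 m.
e = (rₐ − rₚ) / (rₐ + rₚ).
e = (5.199e+08 − 7.879e+07) / (5.199e+08 + 7.879e+07) = 4.4111e+08 / 5.9869e+08 ≈ 0.7368.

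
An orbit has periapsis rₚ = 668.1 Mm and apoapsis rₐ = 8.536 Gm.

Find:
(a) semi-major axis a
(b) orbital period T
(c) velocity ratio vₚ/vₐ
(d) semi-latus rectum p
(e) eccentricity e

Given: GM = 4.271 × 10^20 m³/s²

Convert to SI: rₚ = 668.1 Mm = 6.681e+08 m; rₐ = 8.536 Gm = 8.536e+09 m.
(a) a = (rₚ + rₐ)/2 = (6.681e+08 + 8.536e+09)/2 ≈ 4.602e+09 m
(b) With a = (rₚ + rₐ)/2 = 4.60205e+09 m, T = 2π √(a³/GM) = 2π √((4.60205e+09)³/4.271e+20) s ≈ 9.492e+04 s
(c) Conservation of angular momentum (rₚvₚ = rₐvₐ) gives vₚ/vₐ = rₐ/rₚ = 8.536e+09/6.681e+08 ≈ 12.78
(d) From a = (rₚ + rₐ)/2 = 4.60205e+09 m and e = (rₐ − rₚ)/(rₐ + rₚ) = 0.854826, p = a(1 − e²) = 4.60205e+09 · (1 − (0.854826)²) ≈ 1.239e+09 m
(e) e = (rₐ − rₚ)/(rₐ + rₚ) = (8.536e+09 − 6.681e+08)/(8.536e+09 + 6.681e+08) ≈ 0.8548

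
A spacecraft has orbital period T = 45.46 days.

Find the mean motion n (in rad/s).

Convert to SI: T = 45.46 days = 3.92774e+06 s.
n = 2π / T.
n = 2π / 3.92774e+06 s ≈ 1.6e-06 rad/s.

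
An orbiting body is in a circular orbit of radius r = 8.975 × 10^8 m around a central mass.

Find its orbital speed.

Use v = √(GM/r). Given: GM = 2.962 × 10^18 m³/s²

For a circular orbit, gravity supplies the centripetal force, so v = √(GM / r).
v = √(2.962e+18 / 8.975e+08) m/s ≈ 5.745e+04 m/s = 57.45 km/s.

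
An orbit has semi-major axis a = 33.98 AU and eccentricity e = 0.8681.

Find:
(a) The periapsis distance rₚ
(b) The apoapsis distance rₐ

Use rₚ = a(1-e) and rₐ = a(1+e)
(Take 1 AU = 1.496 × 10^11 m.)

Convert to SI: a = 33.98 AU = 5.08341e+12 m.
(a) rₚ = a(1 − e) = 5.08341e+12 · (1 − 0.8681) = 5.08341e+12 · 0.1319 ≈ 6.705e+11 m = 4.482 AU.
(b) rₐ = a(1 + e) = 5.08341e+12 · (1 + 0.8681) = 5.08341e+12 · 1.8681 ≈ 9.496e+12 m = 63.48 AU.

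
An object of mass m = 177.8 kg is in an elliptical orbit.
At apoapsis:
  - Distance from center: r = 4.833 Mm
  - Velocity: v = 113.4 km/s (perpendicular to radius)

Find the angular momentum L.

Convert to SI: r = 4.833 Mm = 4.833e+06 m; v = 113.4 km/s = 113400 m/s.
Since v is perpendicular to r, L = m · v · r.
L = 177.8 · 113400 · 4.833e+06 kg·m²/s ≈ 9.745e+13 kg·m²/s.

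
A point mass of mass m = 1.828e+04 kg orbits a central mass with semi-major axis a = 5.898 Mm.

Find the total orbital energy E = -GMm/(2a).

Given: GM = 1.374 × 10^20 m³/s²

Convert to SI: a = 5.898 Mm = 5.898e+06 m.
E = −GMm / (2a).
E = −1.374e+20 · 1.828e+04 / (2 · 5.898e+06) J ≈ -2.129e+17 J = -212.9 PJ.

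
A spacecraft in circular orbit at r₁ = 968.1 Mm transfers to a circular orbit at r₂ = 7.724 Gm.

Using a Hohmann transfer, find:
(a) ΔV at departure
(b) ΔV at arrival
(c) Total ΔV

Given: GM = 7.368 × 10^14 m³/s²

Convert to SI: r₁ = 968.1 Mm = 9.681e+08 m; r₂ = 7.724 Gm = 7.724e+09 m.
Transfer semi-major axis: a_t = (r₁ + r₂)/2 = (9.681e+08 + 7.724e+09)/2 = 4.34605e+09 m.
Circular speeds: v₁ = √(GM/r₁) = 872.398 m/s, v₂ = √(GM/r₂) = 308.854 m/s.
Transfer speeds (vis-viva v² = GM(2/r − 1/a_t)): v₁ᵗ = 1163.02 m/s, v₂ᵗ = 145.769 m/s.
(a) ΔV₁ = |v₁ᵗ − v₁| ≈ 290.6 m/s = 290.6 m/s.
(b) ΔV₂ = |v₂ − v₂ᵗ| ≈ 163.1 m/s = 163.1 m/s.
(c) ΔV_total = ΔV₁ + ΔV₂ ≈ 453.7 m/s = 453.7 m/s.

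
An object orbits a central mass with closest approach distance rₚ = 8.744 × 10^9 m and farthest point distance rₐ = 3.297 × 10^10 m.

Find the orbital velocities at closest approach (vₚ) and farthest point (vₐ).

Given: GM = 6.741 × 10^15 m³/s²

Use the vis-viva equation v² = GM(2/r − 1/a) with a = (rₚ + rₐ)/2 = (8.744e+09 + 3.297e+10)/2 = 2.0857e+10 m.
vₚ = √(GM · (2/rₚ − 1/a)) = √(6.741e+15 · (2/8.744e+09 − 1/2.0857e+10)) m/s ≈ 1104 m/s = 1.104 km/s.
vₐ = √(GM · (2/rₐ − 1/a)) = √(6.741e+15 · (2/3.297e+10 − 1/2.0857e+10)) m/s ≈ 292.8 m/s = 292.8 m/s.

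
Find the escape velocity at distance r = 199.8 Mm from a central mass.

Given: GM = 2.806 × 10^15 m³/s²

Convert to SI: r = 199.8 Mm = 1.998e+08 m.
Escape velocity comes from setting total energy to zero: ½v² − GM/r = 0 ⇒ v_esc = √(2GM / r).
v_esc = √(2 · 2.806e+15 / 1.998e+08) m/s ≈ 5300 m/s = 5.3 km/s.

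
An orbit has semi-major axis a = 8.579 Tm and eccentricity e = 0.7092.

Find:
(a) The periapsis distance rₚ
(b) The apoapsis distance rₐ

Convert to SI: a = 8.579 Tm = 8.579e+12 m.
(a) rₚ = a(1 − e) = 8.579e+12 · (1 − 0.7092) = 8.579e+12 · 0.2908 ≈ 2.495e+12 m = 2.495 Tm.
(b) rₐ = a(1 + e) = 8.579e+12 · (1 + 0.7092) = 8.579e+12 · 1.7092 ≈ 1.466e+13 m = 14.66 Tm.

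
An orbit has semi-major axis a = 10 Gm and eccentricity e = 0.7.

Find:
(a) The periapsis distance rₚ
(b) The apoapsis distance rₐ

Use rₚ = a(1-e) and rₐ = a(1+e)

Convert to SI: a = 10 Gm = 1e+10 m.
(a) rₚ = a(1 − e) = 1e+10 · (1 − 0.7) = 1e+10 · 0.3 ≈ 3e+09 m = 3 Gm.
(b) rₐ = a(1 + e) = 1e+10 · (1 + 0.7) = 1e+10 · 1.7 ≈ 1.7e+10 m = 17 Gm.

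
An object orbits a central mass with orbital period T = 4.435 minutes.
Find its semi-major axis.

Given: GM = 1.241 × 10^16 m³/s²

Convert to SI: T = 4.435 minutes = 266.1 s.
Invert Kepler's third law: a = (GM · T² / (4π²))^(1/3).
Substituting T = 266.1 s and GM = 1.241e+16 m³/s²:
a = (1.241e+16 · (266.1)² / (4π²))^(1/3) m
a ≈ 2.813e+06 m = 2.813 Mm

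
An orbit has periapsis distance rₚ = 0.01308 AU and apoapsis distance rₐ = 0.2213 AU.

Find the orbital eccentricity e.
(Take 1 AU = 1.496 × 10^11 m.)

Convert to SI: rₚ = 0.01308 AU = 1.95677e+09 m; rₐ = 0.2213 AU = 3.31065e+10 m.
e = (rₐ − rₚ) / (rₐ + rₚ).
e = (3.31065e+10 − 1.95677e+09) / (3.31065e+10 + 1.95677e+09) = 3.11497e+10 / 3.50632e+10 ≈ 0.8884.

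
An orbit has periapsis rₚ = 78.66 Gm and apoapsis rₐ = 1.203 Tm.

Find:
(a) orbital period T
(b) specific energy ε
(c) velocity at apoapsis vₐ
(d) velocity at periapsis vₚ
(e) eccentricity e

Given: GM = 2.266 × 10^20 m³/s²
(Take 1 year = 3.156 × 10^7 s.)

Convert to SI: rₚ = 78.66 Gm = 7.866e+10 m; rₐ = 1.203 Tm = 1.203e+12 m.
(a) With a = (rₚ + rₐ)/2 = 6.4083e+11 m, T = 2π √(a³/GM) = 2π √((6.4083e+11)³/2.266e+20) s ≈ 2.141e+08 s
(b) With a = (rₚ + rₐ)/2 = 6.4083e+11 m, ε = −GM/(2a) = −2.266e+20/(2 · 6.4083e+11) J/kg ≈ -1.768e+08 J/kg
(c) With a = (rₚ + rₐ)/2 = 6.4083e+11 m, vₐ = √(GM (2/rₐ − 1/a)) = √(2.266e+20 · (2/1.203e+12 − 1/6.4083e+11)) m/s ≈ 4808 m/s
(d) With a = (rₚ + rₐ)/2 = 6.4083e+11 m, vₚ = √(GM (2/rₚ − 1/a)) = √(2.266e+20 · (2/7.866e+10 − 1/6.4083e+11)) m/s ≈ 7.354e+04 m/s
(e) e = (rₐ − rₚ)/(rₐ + rₚ) = (1.203e+12 − 7.866e+10)/(1.203e+12 + 7.866e+10) ≈ 0.8773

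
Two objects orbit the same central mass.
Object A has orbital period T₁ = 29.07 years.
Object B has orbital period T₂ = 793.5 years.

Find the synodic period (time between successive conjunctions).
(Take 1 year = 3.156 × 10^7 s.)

Convert to SI: T₁ = 29.07 years = 9.17449e+08 s; T₂ = 793.5 years = 2.50429e+10 s.
T_syn = |T₁ · T₂ / (T₁ − T₂)|.
T_syn = |9.17449e+08 · 2.50429e+10 / (9.17449e+08 − 2.50429e+10)| s ≈ 9.523e+08 s = 30.18 years.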